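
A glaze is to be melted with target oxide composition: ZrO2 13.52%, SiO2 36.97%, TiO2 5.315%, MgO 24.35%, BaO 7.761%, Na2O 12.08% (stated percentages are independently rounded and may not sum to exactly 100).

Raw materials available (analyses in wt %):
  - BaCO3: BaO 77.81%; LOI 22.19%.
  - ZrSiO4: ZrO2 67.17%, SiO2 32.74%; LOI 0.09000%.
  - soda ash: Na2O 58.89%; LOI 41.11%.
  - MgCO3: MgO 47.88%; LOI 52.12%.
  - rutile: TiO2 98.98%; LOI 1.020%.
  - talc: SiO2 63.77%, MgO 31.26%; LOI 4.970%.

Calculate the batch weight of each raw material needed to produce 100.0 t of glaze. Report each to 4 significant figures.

The working math keeps exact precision all the way through; working values are displayed, with 4-significant-digit rounding, on the page — each reported figure takes just one rounding; the derived quantities are rebuilt starting from the weights on 100.0 t of glass at full float precision (yield, totals, LOI, the six compositions, net glass mass), as set out in the problem or answer text.
Per-oxide target masses for 100.0 t glaze:
  ZrO2: 13.52% × 100.0 = 13.52 t
  SiO2: 36.97% × 100.0 = 36.97 t
  TiO2: 5.315% × 100.0 = 5.315 t
  MgO: 24.35% × 100.0 = 24.35 t
  BaO: 7.761% × 100.0 = 7.761 t
  Na2O: 12.08% × 100.0 = 12.08 t
Balance tally, oxide-wise, given the weights on record, at the basis given (every target is met by its sum within answer rounding):
  ZrO2: 20.13·0.6717 = 13.52 t (target 13.52 t)
  SiO2: 20.13·0.3274 + 47.64·0.6377 = 36.97 t (target 36.97 t)
  TiO2: 5.370·0.9898 = 5.315 t (target 5.315 t)
  MgO: 19.75·0.4788 + 47.64·0.3126 = 24.35 t (target 24.35 t)
  BaO: 9.974·0.7781 = 7.761 t (target 7.761 t)
  Na2O: 20.51·0.5889 = 12.08 t (target 12.08 t)
Glass-mass closure: total charge less LOI = 99.99 t (summing oxide targets gives 100.0 t; with the basis standing at 100.0 t — deltas are rounding alone).
Adding the batch up: Σ batch = 123.4 t; Σ batch·LOI gives LOI loss = 23.38 t; glass ÷ batch gives a yield of 81.05%.

Batch per 100.0 t glaze:
  BaCO3: 9.974 t
  ZrSiO4: 20.13 t
  soda ash: 20.51 t
  MgCO3: 19.75 t
  rutile: 5.370 t
  talc: 47.64 t
Total batch = 123.4 t; LOI loss = 23.38 t; yield = 81.05%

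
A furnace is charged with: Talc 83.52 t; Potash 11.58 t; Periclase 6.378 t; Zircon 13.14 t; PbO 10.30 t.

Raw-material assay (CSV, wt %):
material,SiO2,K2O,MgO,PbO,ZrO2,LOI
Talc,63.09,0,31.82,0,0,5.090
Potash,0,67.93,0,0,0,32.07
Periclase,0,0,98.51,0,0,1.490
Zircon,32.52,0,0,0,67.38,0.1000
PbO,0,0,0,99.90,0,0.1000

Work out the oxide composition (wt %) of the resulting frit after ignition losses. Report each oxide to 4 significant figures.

Glass mass = 116.8 t (batch 124.9 − LOI 8.083).
Composition: SiO2 48.76%, K2O 6.733%, MgO 28.12%, PbO 8.807%, ZrO2 7.578%

In-progress results are printed, with 4-significant-figure rounding, alongside each step; every computation holds full float precision through the solve; each reported result receives exactly one rounding. All derived quantities are recomputed using the weight values at 116.8 t of glass at exact precision (the five compositions, totals, net glass mass, yield, LOI), as written in the question or the answer.
Oxide-by-oxide delivered mass:
  SiO2: 83.52·0.6309 + 13.14·0.3252 = 56.97 t
  K2O: 11.58·0.6793 = 7.866 t
  MgO: 83.52·0.3182 + 6.378·0.9851 = 32.86 t
  PbO: 10.30·0.9990 = 10.29 t
  ZrO2: 13.14·0.6738 = 8.854 t
LOI: 83.52·0.05090 + 11.58·0.3207 + 6.378·0.01490 + 13.14·0.001000 + 10.30·0.001000 = 8.083 t
batch − LOI leaves glass = 124.9 − 8.083 = 116.8 t (matching Σ of the oxides)
wt % = oxide mass / glass mass × 100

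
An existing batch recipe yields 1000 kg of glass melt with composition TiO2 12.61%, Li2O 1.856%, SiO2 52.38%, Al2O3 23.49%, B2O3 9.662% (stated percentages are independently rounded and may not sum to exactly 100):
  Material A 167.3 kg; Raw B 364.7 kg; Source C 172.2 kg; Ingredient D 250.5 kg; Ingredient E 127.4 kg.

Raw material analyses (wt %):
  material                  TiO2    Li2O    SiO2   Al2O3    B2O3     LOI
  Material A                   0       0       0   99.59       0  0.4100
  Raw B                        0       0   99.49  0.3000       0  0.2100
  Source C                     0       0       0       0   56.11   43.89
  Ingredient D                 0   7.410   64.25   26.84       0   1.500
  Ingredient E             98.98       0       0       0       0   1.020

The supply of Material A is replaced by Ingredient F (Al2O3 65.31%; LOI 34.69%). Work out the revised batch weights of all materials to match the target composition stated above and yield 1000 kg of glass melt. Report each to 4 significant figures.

The whole derivation carries full precision through the solve; intermediates appear rounded to 4 significant figures as written; each reported number sees exactly one rounding; the derived quantities (net glass mass, the totals, the yield, ignition loss, the five compositions) are recomputed at exact precision from the batch weights per 1000 kg of glass, as written in the problem or answer text.
Target masses of each oxide per 1000 kg glass melt:
  TiO2: 12.61% × 1000 = 126.1 kg
  Li2O: 1.856% × 1000 = 18.56 kg
  SiO2: 52.38% × 1000 = 523.8 kg
  Al2O3: 23.49% × 1000 = 234.9 kg
  B2O3: 9.662% × 1000 = 96.62 kg
Verifying the oxide balance per the reported batch figures, under the basis named above (oxide sums agree with the targets exact up to rounding of places):
  TiO2: 127.4·0.9898 = 126.1 kg (target 126.1 kg)
  Li2O: 250.5·0.07410 = 18.56 kg (target 18.56 kg)
  SiO2: 364.7·0.9949 + 250.5·0.6425 = 523.8 kg (target 523.8 kg)
  Al2O3: 255.1·0.6531 + 364.7·0.003000 + 250.5·0.2684 = 234.9 kg (target 234.9 kg)
  B2O3: 172.2·0.5611 = 96.62 kg (target 96.62 kg)
Auditing the glass mass value: total charge less LOI = 1000 kg (targets for the oxides total 1000 kg; versus the stated basis of 1000 kg — rounding explains the deltas).
Summing the batch: Σ batch = 1170 kg; the LOI term Σ batch·LOI equals 169.9 kg; as yield: glass ÷ batch → 85.48%.

Revised batch per 1000 kg glass melt:
  Ingredient F: 255.1 kg
  Raw B: 364.7 kg
  Source C: 172.2 kg
  Ingredient D: 250.5 kg
  Ingredient E: 127.4 kg
Total batch = 1170 kg; LOI loss = 169.9 kg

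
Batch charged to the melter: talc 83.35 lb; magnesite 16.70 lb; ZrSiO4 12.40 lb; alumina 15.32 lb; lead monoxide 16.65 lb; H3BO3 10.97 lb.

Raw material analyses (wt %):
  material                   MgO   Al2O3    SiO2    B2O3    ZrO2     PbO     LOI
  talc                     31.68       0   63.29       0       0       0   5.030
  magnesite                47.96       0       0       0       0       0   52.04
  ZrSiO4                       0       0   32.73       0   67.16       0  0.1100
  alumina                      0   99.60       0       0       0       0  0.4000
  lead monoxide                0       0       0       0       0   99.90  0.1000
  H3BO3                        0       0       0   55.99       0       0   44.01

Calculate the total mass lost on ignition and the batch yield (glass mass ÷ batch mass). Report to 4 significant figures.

LOI loss = 17.80 lb; glass = 137.6 lb; yield = 88.54%

The intermediate values appear, rounded to 4 significant figures, alongside each step; the whole derivation holds exact precision all the way through; each reported figure undergoes a single rounding — derived quantities are computed starting from the weights for 137.6 lb of glass in full precision (the yield, ignition loss, six oxide percentages, totals, net glass mass), as they appear in problem or answer.
LOI of each material in turn:
  talc: 83.35 × 0.05030 = 4.193 lb
  magnesite: 16.70 × 0.5204 = 8.691 lb
  ZrSiO4: 12.40 × 0.001100 = 0.01364 lb
  alumina: 15.32 × 0.004000 = 0.06128 lb
  lead monoxide: 16.65 × 0.001000 = 0.01665 lb
  H3BO3: 10.97 × 0.4401 = 4.828 lb
Total LOI = 17.80 lb
Glass = batch − LOI = 155.4 − 17.80 = 137.6 lb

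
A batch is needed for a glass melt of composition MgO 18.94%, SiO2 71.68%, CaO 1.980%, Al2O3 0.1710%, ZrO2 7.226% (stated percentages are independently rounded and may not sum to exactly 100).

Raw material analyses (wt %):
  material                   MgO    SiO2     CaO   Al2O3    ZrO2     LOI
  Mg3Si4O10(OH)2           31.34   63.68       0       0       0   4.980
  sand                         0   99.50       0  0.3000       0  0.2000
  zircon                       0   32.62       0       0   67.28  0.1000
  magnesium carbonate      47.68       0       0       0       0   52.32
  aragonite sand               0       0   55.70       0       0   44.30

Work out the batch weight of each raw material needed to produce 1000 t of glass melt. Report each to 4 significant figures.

Every computation maintains full precision at all times; in-progress results are displayed rounded to 4 significant figures between the steps — every reported value takes just one rounding — all derived quantities are computed starting from the weights for 1000 t of glass in full precision (ignition loss, the yield, net glass mass, five oxide percentages, the totals) as quoted within the problem or answer text.
The oxide mass targets at 1000 t glass melt:
  MgO: 18.94% × 1000 = 189.4 t
  SiO2: 71.68% × 1000 = 716.8 t
  CaO: 1.980% × 1000 = 19.80 t
  Al2O3: 0.1710% × 1000 = 1.710 t
  ZrO2: 7.226% × 1000 = 72.26 t
Mass-balance tally per oxide with the batch weights as given, relative to the basis at hand (target by target, the sums agree within answer rounding):
  MgO: 180.0·0.3134 + 278.9·0.4768 = 189.4 t (target 189.4 t)
  SiO2: 180.0·0.6368 + 570.0·0.9950 + 107.4·0.3262 = 716.8 t (target 716.8 t)
  CaO: 35.55·0.5570 = 19.80 t (target 19.80 t)
  Al2O3: 570.0·0.003000 = 1.710 t (target 1.710 t)
  ZrO2: 107.4·0.6728 = 72.26 t (target 72.26 t)
Glass mass check: net batch after ignition = 1000 t (targets for the oxides total 1000 t; with the basis standing at 1000 t — deltas are rounding alone).
Total batch = Σ batch = 1172 t; LOI loss = Σ batch·LOI = 171.9 t; yield: glass divided by total = 85.33%.

Batch per 1000 t glass melt:
  Mg3Si4O10(OH)2: 180.0 t
  sand: 570.0 t
  zircon: 107.4 t
  magnesium carbonate: 278.9 t
  aragonite sand: 35.55 t
Total batch = 1172 t; LOI loss = 171.9 t; yield = 85.33%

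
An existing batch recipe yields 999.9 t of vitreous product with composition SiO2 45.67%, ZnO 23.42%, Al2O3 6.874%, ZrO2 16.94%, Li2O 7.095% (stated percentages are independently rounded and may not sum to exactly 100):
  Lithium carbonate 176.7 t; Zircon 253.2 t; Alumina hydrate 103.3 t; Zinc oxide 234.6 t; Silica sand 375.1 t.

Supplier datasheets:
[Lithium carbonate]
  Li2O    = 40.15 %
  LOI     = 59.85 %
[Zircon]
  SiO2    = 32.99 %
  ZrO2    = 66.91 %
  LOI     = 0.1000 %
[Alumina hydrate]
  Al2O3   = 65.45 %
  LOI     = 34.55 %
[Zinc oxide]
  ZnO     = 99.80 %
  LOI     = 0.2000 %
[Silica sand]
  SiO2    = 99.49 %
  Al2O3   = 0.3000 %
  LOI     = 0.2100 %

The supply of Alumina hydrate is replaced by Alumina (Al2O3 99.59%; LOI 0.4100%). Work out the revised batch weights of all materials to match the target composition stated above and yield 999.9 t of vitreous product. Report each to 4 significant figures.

Revised batch per 999.9 t vitreous product:
  Lithium carbonate: 176.7 t
  Zircon: 253.2 t
  Alumina: 67.89 t
  Zinc oxide: 234.6 t
  Silica sand: 375.1 t
Total batch = 1107 t; LOI loss = 107.5 t

All internal work holds full float precision throughout — values along the way are shown rounded to four significant figures — each reported figure is rounded a single time. Derived quantities are re-derived at full precision (ignition loss, net glass mass, totals, the five compositions, the yield) from the batch weights for 999.9 t of glass, as set out in the question or the answer.
Oxide-by-oxide targets in 999.9 t vitreous product:
  SiO2: 45.67% × 999.9 = 456.7 t
  ZnO: 23.42% × 999.9 = 234.2 t
  Al2O3: 6.874% × 999.9 = 68.73 t
  ZrO2: 16.94% × 999.9 = 169.4 t
  Li2O: 7.095% × 999.9 = 70.94 t
A balance pass over the oxides, with the batch weights as given, under the basis named above (oxide sums agree with the targets net of answer rounding effects):
  SiO2: 253.2·0.3299 + 375.1·0.9949 = 456.7 t (target 456.7 t)
  ZnO: 234.6·0.9980 = 234.1 t (target 234.2 t)
  Al2O3: 67.89·0.9959 + 375.1·0.003000 = 68.74 t (target 68.73 t)
  ZrO2: 253.2·0.6691 = 169.4 t (target 169.4 t)
  Li2O: 176.7·0.4015 = 70.95 t (target 70.94 t)
Glass-mass sanity pass: Σ batch − LOI loss = 999.9 t (per-oxide target masses sum to 999.9 t; stated basis 999.9 t — any gap is answer rounding).
Batch total: Σ batch = 1107 t; the LOI term Σ batch·LOI equals 107.5 t; yield = glass ÷ total batch = 90.29%.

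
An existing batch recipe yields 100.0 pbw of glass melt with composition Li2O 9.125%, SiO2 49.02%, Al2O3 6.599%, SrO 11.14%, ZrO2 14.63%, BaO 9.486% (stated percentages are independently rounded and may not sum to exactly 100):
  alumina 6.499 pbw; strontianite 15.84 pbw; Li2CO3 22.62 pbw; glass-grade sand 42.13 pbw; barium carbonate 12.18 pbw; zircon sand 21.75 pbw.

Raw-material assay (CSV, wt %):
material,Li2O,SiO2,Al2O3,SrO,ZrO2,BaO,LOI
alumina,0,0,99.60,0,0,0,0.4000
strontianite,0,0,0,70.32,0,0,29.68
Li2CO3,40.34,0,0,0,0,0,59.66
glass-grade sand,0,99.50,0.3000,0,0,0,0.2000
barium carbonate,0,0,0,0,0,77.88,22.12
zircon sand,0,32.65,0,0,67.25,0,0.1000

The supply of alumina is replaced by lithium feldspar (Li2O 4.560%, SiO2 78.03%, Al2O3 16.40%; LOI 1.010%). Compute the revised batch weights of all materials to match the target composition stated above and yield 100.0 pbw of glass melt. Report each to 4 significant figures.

The working math holds full precision at every stage; mid-chain values are printed rounded to four significant digits between the steps; every reported result is rounded a single time — all derived quantities are re-derived from the weighed amounts at 100.0 pbw of glass in full float precision (the yield, LOI, totals, net glass mass, the six compositions) as set out in the problem or the answer.
Per-oxide target masses for 100.0 pbw glass melt:
  Li2O: 9.125% × 100.0 = 9.125 pbw
  SiO2: 49.02% × 100.0 = 49.02 pbw
  Al2O3: 6.599% × 100.0 = 6.599 pbw
  SrO: 11.14% × 100.0 = 11.14 pbw
  ZrO2: 14.63% × 100.0 = 14.63 pbw
  BaO: 9.486% × 100.0 = 9.486 pbw
Oxide-by-oxide audit working from each reported weight, relative to the basis at hand (target by target, the sums agree within answer rounding):
  Li2O: 40.04·0.04560 + 18.09·0.4034 = 9.123 pbw (target 9.125 pbw)
  SiO2: 40.04·0.7803 + 10.73·0.9950 + 21.75·0.3265 = 49.02 pbw (target 49.02 pbw)
  Al2O3: 40.04·0.1640 + 10.73·0.003000 = 6.599 pbw (target 6.599 pbw)
  SrO: 15.84·0.7032 = 11.14 pbw (target 11.14 pbw)
  ZrO2: 21.75·0.6725 = 14.63 pbw (target 14.63 pbw)
  BaO: 12.18·0.7788 = 9.486 pbw (target 9.486 pbw)
Glass-mass bookkeeping: Σ batch − LOI loss = 99.99 pbw (the Σ of target masses is 100.0 pbw; with the basis standing at 100.0 pbw — deltas are rounding alone).
Adding the batch up: Σ batch = 118.6 pbw; LOI removed, Σ of batch·LOI: 18.64 pbw; yield: glass divided by total = 84.29%.

Revised batch per 100.0 pbw glass melt:
  lithium feldspar: 40.04 pbw
  strontianite: 15.84 pbw
  Li2CO3: 18.09 pbw
  glass-grade sand: 10.73 pbw
  barium carbonate: 12.18 pbw
  zircon sand: 21.75 pbw
Total batch = 118.6 pbw; LOI loss = 18.64 pbw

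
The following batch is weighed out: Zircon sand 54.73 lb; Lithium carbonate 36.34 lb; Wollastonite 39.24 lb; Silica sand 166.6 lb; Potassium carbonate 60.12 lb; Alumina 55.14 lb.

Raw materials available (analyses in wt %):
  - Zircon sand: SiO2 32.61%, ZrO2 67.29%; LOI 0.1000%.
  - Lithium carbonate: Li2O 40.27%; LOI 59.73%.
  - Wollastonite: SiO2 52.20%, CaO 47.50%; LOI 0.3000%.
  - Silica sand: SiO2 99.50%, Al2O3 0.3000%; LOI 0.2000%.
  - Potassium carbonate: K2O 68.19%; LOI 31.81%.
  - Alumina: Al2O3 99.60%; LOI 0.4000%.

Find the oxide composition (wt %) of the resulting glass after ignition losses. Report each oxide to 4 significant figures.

Glass mass = 370.6 lb (batch 412.2 − LOI 41.56).
Composition: SiO2 55.07%, Li2O 3.949%, Al2O3 14.95%, ZrO2 9.937%, CaO 5.029%, K2O 11.06%

Mid-chain values are printed (rounded to 4 significant figures) at each printed step; each numeric step keeps full float precision at each step — a single rounding produces each reported value; the derived quantities, which include the yield, the totals, LOI, net glass mass, the six compositions, are recomputed at exact precision, as given in either problem or answer, starting from the weights for 370.6 lb of glass.
Per-oxide mass from batch:
  SiO2: 54.73·0.3261 + 39.24·0.5220 + 166.6·0.9950 = 204.1 lb
  Li2O: 36.34·0.4027 = 14.63 lb
  Al2O3: 166.6·0.003000 + 55.14·0.9960 = 55.42 lb
  ZrO2: 54.73·0.6729 = 36.83 lb
  CaO: 39.24·0.4750 = 18.64 lb
  K2O: 60.12·0.6819 = 41.00 lb
LOI: 54.73·0.001000 + 36.34·0.5973 + 39.24·0.003000 + 166.6·0.002000 + 60.12·0.3181 + 55.14·0.004000 = 41.56 lb
The glass mass, total less LOI, = 412.2 − 41.56 = 370.6 lb (consistent with Σ oxide mass)
percent by weight: oxide/glass ×100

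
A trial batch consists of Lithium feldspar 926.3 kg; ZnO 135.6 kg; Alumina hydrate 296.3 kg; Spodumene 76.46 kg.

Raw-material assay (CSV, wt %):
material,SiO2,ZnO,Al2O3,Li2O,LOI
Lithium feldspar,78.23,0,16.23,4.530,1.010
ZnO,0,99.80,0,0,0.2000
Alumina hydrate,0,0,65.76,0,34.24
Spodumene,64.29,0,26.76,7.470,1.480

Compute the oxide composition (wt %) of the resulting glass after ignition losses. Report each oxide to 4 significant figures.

Glass mass = 1322 kg (batch 1435 − LOI 112.2).
Composition: SiO2 58.51%, ZnO 10.23%, Al2O3 27.65%, Li2O 3.605%

Exact precision is held at all times. Values along the way are shown rounded to 4 significant figures within the worked lines; every reported figure carries a single rounding. The derived quantities are computed in full precision (four oxide percentages, the yield, net glass mass, LOI, totals) starting from the weights on 1322 kg of glass, exactly as printed in the problem or answer text.
Delivered oxide masses:
  SiO2: 926.3·0.7823 + 76.46·0.6429 = 773.8 kg
  ZnO: 135.6·0.9980 = 135.3 kg
  Al2O3: 926.3·0.1623 + 296.3·0.6576 + 76.46·0.2676 = 365.6 kg
  Li2O: 926.3·0.04530 + 76.46·0.07470 = 47.67 kg
LOI: 926.3·0.01010 + 135.6·0.002000 + 296.3·0.3424 + 76.46·0.01480 = 112.2 kg
Net of LOI, the glass mass = 1435 − 112.2 = 1322 kg (= Σ oxide masses)
percent share: oxide ÷ glass, ×100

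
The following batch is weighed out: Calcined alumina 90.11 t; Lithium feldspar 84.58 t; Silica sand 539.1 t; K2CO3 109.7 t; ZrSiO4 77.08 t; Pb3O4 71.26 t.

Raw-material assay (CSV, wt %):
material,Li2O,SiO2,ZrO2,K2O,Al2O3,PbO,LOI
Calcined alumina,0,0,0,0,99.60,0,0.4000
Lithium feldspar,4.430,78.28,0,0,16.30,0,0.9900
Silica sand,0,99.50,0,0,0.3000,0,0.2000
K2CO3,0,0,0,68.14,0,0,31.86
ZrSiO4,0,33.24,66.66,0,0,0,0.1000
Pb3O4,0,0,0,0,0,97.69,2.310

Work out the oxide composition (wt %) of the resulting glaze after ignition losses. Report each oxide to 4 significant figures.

Glass mass = 932.9 t (batch 971.8 − LOI 38.95).
Composition: Li2O 0.4016%, SiO2 67.34%, ZrO2 5.508%, K2O 8.013%, Al2O3 11.27%, PbO 7.462%

Working values are printed (rounded to four significant digits) within the worked lines — all internal work holds full precision end to end — each reported value takes exactly one rounding — all derived quantities are re-derived using the weight values on 932.9 t of glass at exact precision (the six compositions, totals, glass mass, ignition loss, yield) exactly as shown in either problem or answer.
Oxide masses out of the charge:
  Li2O: 84.58·0.04430 = 3.747 t
  SiO2: 84.58·0.7828 + 539.1·0.9950 + 77.08·0.3324 = 628.2 t
  ZrO2: 77.08·0.6666 = 51.38 t
  K2O: 109.7·0.6814 = 74.75 t
  Al2O3: 90.11·0.9960 + 84.58·0.1630 + 539.1·0.003000 = 105.2 t
  PbO: 71.26·0.9769 = 69.61 t
LOI: 90.11·0.004000 + 84.58·0.009900 + 539.1·0.002000 + 109.7·0.3186 + 77.08·0.001000 + 71.26·0.02310 = 38.95 t
batch − LOI leaves glass = 971.8 − 38.95 = 932.9 t (consistent with Σ oxide mass)
each oxide over glass, ×100, is wt %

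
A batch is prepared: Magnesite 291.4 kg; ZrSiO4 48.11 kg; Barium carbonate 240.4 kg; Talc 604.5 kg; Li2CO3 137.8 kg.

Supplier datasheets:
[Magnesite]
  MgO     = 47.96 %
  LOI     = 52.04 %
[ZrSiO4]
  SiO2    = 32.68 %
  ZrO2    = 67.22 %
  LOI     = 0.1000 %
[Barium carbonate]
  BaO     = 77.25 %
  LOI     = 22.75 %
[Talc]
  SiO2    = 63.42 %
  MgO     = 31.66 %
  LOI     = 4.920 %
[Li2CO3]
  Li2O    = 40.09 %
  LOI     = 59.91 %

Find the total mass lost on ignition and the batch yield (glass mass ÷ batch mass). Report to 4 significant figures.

All internal work keeps exact precision at every stage; in-progress results appear, rounded to four significant digits, on the page. Each reported value is rounded exactly once; the derived quantities (glass mass, five oxide percentages, ignition loss, the yield, the totals) are rebuilt in full float precision using the weight values on 1004 kg of glass, as set out in either problem or answer.
LOI of each material in turn:
  Magnesite: 291.4 × 0.5204 = 151.6 kg
  ZrSiO4: 48.11 × 0.001000 = 0.04811 kg
  Barium carbonate: 240.4 × 0.2275 = 54.69 kg
  Talc: 604.5 × 0.04920 = 29.74 kg
  Li2CO3: 137.8 × 0.5991 = 82.56 kg
Total LOI = 318.7 kg
Glass = batch − LOI = 1322 − 318.7 = 1004 kg

LOI loss = 318.7 kg; glass = 1004 kg; yield = 75.90%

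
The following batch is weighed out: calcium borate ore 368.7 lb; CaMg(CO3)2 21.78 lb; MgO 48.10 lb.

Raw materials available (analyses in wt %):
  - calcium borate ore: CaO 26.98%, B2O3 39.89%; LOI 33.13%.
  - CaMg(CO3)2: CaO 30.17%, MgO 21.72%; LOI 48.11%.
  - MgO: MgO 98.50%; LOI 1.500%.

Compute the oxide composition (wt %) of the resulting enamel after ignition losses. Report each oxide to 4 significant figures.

Each numeric step maintains full precision at all times. The intermediate values appear (rounded to 4 significant figures) between the steps — a single rounding finalizes each reported figure — derived quantities are computed at exact precision (three oxide percentages, the totals, LOI, glass mass, yield) from the weighed amounts for 305.2 lb of glass as written in problem or answer.
Per-oxide mass from batch:
  CaO: 368.7·0.2698 + 21.78·0.3017 = 106.0 lb
  B2O3: 368.7·0.3989 = 147.1 lb
  MgO: 21.78·0.2172 + 48.10·0.9850 = 52.11 lb
LOI: 368.7·0.3313 + 21.78·0.4811 + 48.10·0.01500 = 133.4 lb
The glass mass, total less LOI, = 438.6 − 133.4 = 305.2 lb (= the summed oxide contributions)
percent by weight: oxide/glass ×100

Glass mass = 305.2 lb (batch 438.6 − LOI 133.4).
Composition: CaO 34.74%, B2O3 48.18%, MgO 17.07%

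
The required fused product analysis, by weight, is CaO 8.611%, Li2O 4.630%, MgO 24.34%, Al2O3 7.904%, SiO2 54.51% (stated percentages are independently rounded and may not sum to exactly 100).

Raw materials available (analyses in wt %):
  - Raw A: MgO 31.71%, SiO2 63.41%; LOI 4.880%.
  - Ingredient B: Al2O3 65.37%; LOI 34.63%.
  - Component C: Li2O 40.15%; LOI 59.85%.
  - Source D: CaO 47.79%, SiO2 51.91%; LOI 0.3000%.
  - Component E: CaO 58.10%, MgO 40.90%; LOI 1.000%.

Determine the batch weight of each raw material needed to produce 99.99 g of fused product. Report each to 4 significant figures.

Batch per 99.99 g fused product:
  Raw A: 73.62 g
  Ingredient B: 12.09 g
  Component C: 11.53 g
  Source D: 15.07 g
  Component E: 2.426 g
Total batch = 114.7 g; LOI loss = 14.75 g; yield = 87.14%

Rounding to 4 significant figures extends to every in-between result as printed; each numeric step keeps full precision through every step. A single rounding finalizes every reported figure. All derived quantities, which include totals, the five compositions, ignition loss, glass mass, yield, are recomputed at full precision, as they appear in problem or answer, from the weighed amounts for 99.99 g of glass.
Per-oxide target masses for 99.99 g fused product:
  CaO: 8.611% × 99.99 = 8.610 g
  Li2O: 4.630% × 99.99 = 4.630 g
  MgO: 24.34% × 99.99 = 24.34 g
  Al2O3: 7.904% × 99.99 = 7.903 g
  SiO2: 54.51% × 99.99 = 54.50 g
Sums-versus-targets review using the reported weights, against the basis in use (summed amounts equal target values net of answer rounding effects):
  CaO: 15.07·0.4779 + 2.426·0.5810 = 8.611 g (target 8.610 g)
  Li2O: 11.53·0.4015 = 4.629 g (target 4.630 g)
  MgO: 73.62·0.3171 + 2.426·0.4090 = 24.34 g (target 24.34 g)
  Al2O3: 12.09·0.6537 = 7.903 g (target 7.903 g)
  SiO2: 73.62·0.6341 + 15.07·0.5191 = 54.51 g (target 54.50 g)
The glass-mass cross-check: batch total minus LOI = 99.99 g (the Σ of target masses is 99.99 g; with the basis standing at 99.99 g — gaps are rounding artifacts).
Batch total: Σ batch = 114.7 g; LOI loss = Σ batch·LOI = 14.75 g; the yield ratio, glass ÷ batch: 87.14%.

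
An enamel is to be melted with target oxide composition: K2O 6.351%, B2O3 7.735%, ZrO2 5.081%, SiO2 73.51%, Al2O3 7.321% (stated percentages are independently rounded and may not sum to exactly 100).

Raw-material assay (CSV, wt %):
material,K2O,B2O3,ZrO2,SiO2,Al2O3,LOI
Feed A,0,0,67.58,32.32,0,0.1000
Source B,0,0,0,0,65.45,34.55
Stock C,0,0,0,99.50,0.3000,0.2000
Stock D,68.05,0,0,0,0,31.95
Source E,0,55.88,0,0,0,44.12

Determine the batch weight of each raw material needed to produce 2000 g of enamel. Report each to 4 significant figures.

Rounding to 4 significant figures extends to every working value as printed; every computation keeps full float precision through every step — every reported result is rounded just once; the derived quantities are re-derived at full float precision (net glass mass, the totals, the yield, LOI, five oxide percentages) starting from the weights on 2000 g of glass as set out in question or answer.
Oxide mass targets, per 2000 g enamel:
  K2O: 6.351% × 2000 = 127.0 g
  B2O3: 7.735% × 2000 = 154.7 g
  ZrO2: 5.081% × 2000 = 101.6 g
  SiO2: 73.51% × 2000 = 1470 g
  Al2O3: 7.321% × 2000 = 146.4 g
A balance pass over the oxides, using the reported weights, per the basis as stated (summed amounts equal target values modulo rounding of the values):
  K2O: 186.7·0.6805 = 127.0 g (target 127.0 g)
  B2O3: 276.8·0.5588 = 154.7 g (target 154.7 g)
  ZrO2: 150.4·0.6758 = 101.6 g (target 101.6 g)
  SiO2: 150.4·0.3232 + 1429·0.9950 = 1470 g (target 1470 g)
  Al2O3: 217.2·0.6545 + 1429·0.003000 = 146.4 g (target 146.4 g)
The glass-mass cross-check: batch total minus LOI = 2000 g (oxide target masses add up to 2000 g; the stated basis being 2000 g — gaps are rounding artifacts).
Total batch = Σ batch = 2260 g; the LOI term Σ batch·LOI equals 259.8 g; as yield: glass ÷ batch → 88.50%.

Batch per 2000 g enamel:
  Feed A: 150.4 g
  Source B: 217.2 g
  Stock C: 1429 g
  Stock D: 186.7 g
  Source E: 276.8 g
Total batch = 2260 g; LOI loss = 259.8 g; yield = 88.50%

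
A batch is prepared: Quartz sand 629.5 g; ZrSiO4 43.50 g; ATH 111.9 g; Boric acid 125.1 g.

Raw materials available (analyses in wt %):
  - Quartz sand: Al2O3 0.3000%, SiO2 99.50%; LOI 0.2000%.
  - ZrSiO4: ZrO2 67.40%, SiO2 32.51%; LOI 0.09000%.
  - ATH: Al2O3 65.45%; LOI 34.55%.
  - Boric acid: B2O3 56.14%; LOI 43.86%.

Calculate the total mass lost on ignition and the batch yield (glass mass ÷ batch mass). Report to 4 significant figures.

LOI loss = 94.83 g; glass = 815.2 g; yield = 89.58%

Each numeric step runs at full precision at every stage — the intermediate values are printed, rounded to 4 significant figures, across the worked steps. Every reported value includes exactly one rounding; all derived quantities are carried from the weighed amounts per 815.2 g of glass in full precision (net glass mass, the yield, ignition loss, totals, the four compositions), as written in either problem or answer.
Ignition loss by material:
  Quartz sand: 629.5 × 0.002000 = 1.259 g
  ZrSiO4: 43.50 × 9.000e-04 = 0.03915 g
  ATH: 111.9 × 0.3455 = 38.66 g
  Boric acid: 125.1 × 0.4386 = 54.87 g
Total LOI = 94.83 g
Glass = batch − LOI = 910.0 − 94.83 = 815.2 g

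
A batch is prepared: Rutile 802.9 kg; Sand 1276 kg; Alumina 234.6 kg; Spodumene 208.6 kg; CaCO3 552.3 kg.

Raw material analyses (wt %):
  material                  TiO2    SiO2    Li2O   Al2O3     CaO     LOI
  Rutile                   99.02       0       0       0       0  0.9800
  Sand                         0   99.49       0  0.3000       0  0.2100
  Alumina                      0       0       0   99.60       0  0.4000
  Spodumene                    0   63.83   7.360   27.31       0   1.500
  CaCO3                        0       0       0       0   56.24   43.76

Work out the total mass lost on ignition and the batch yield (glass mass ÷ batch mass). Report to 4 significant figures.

The working math keeps full precision all the way through; mid-chain values appear, rounded to 4 significant figures, between the steps; every reported value receives exactly one rounding. Derived quantities are carried using the weight values at 2818 kg of glass in exact precision (LOI, the yield, totals, glass mass, the five compositions) as they appear in the problem or the answer.
Loss on ignition, line by line:
  Rutile: 802.9 × 0.009800 = 7.868 kg
  Sand: 1276 × 0.002100 = 2.680 kg
  Alumina: 234.6 × 0.004000 = 0.9384 kg
  Spodumene: 208.6 × 0.01500 = 3.129 kg
  CaCO3: 552.3 × 0.4376 = 241.7 kg
Total LOI = 256.3 kg
Glass = batch − LOI = 3074 − 256.3 = 2818 kg

LOI loss = 256.3 kg; glass = 2818 kg; yield = 91.66%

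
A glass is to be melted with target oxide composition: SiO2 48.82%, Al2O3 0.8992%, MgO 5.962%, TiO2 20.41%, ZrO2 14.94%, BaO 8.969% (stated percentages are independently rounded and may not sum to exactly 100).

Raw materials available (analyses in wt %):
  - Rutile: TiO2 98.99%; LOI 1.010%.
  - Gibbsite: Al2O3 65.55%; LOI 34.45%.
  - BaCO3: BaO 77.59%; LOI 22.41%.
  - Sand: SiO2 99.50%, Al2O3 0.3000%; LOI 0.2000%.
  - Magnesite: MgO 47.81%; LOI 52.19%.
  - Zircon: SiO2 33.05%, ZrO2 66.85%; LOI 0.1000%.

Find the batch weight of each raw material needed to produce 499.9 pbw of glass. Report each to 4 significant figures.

All internal work keeps full precision from first step to last — intermediates are displayed (rounded to 4 significant digits) alongside each step — a single rounding finalizes every reported number — the derived quantities, including net glass mass, the yield, the totals, six oxide percentages, LOI, are carried from the batch weights at 499.9 pbw of glass in exact precision, as quoted within the problem or answer text.
Per-oxide target masses for 499.9 pbw glass:
  SiO2: 48.82% × 499.9 = 244.1 pbw
  Al2O3: 0.8992% × 499.9 = 4.495 pbw
  MgO: 5.962% × 499.9 = 29.80 pbw
  TiO2: 20.41% × 499.9 = 102.0 pbw
  ZrO2: 14.94% × 499.9 = 74.69 pbw
  BaO: 8.969% × 499.9 = 44.84 pbw
A balance pass over the oxides, applying the batch weights above, at the basis given (summed amounts equal target values given rounding of the digits):
  SiO2: 208.2·0.9950 + 111.7·0.3305 = 244.1 pbw (target 244.1 pbw)
  Al2O3: 5.905·0.6555 + 208.2·0.003000 = 4.495 pbw (target 4.495 pbw)
  MgO: 62.34·0.4781 = 29.80 pbw (target 29.80 pbw)
  TiO2: 103.1·0.9899 = 102.1 pbw (target 102.0 pbw)
  ZrO2: 111.7·0.6685 = 74.67 pbw (target 74.69 pbw)
  BaO: 57.79·0.7759 = 44.84 pbw (target 44.84 pbw)
Consistency of the glass mass: net batch after ignition = 499.9 pbw (targets for the oxides total 499.9 pbw; versus the stated basis of 499.9 pbw — any gap is answer rounding).
Summing the batch: Σ batch = 549.0 pbw; ignition loss, Σ(batch × LOI) = 49.09 pbw; yield = glass ÷ total batch = 91.06%.

Batch per 499.9 pbw glass:
  Rutile: 103.1 pbw
  Gibbsite: 5.905 pbw
  BaCO3: 57.79 pbw
  Sand: 208.2 pbw
  Magnesite: 62.34 pbw
  Zircon: 111.7 pbw
Total batch = 549.0 pbw; LOI loss = 49.09 pbw; yield = 91.06%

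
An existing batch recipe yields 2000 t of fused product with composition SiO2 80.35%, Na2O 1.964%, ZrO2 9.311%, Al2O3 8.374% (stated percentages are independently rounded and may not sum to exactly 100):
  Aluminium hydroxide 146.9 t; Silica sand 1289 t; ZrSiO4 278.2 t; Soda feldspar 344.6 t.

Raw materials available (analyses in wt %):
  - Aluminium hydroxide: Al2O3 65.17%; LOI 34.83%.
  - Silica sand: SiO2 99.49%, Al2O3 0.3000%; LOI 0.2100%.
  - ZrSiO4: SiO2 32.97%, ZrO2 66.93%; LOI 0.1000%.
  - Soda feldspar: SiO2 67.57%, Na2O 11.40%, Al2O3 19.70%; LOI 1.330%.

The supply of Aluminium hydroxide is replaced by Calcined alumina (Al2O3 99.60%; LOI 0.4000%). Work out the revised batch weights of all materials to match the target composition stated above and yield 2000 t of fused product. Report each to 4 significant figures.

Revised batch per 2000 t fused product:
  Calcined alumina: 96.12 t
  Silica sand: 1289 t
  ZrSiO4: 278.2 t
  Soda feldspar: 344.6 t
Total batch = 2008 t; LOI loss = 7.953 t

Mid-chain values appear rounded to 4 significant digits in the printout; every computation carries full float precision in all steps — each reported value is rounded a single time — all derived quantities, which include LOI, the yield, totals, the four compositions, net glass mass, are rebuilt in full float precision, as quoted within either problem or answer, from the weighed amounts at 2000 t of glass.
Target masses of each oxide per 2000 t fused product:
  SiO2: 80.35% × 2000 = 1607 t
  Na2O: 1.964% × 2000 = 39.28 t
  ZrO2: 9.311% × 2000 = 186.2 t
  Al2O3: 8.374% × 2000 = 167.5 t
Balance tally, oxide-wise, on the weights just shown, for the quoted basis mass (target by target, the sums agree given rounding of the digits):
  SiO2: 1289·0.9949 + 278.2·0.3297 + 344.6·0.6757 = 1607 t (target 1607 t)
  Na2O: 344.6·0.1140 = 39.28 t (target 39.28 t)
  ZrO2: 278.2·0.6693 = 186.2 t (target 186.2 t)
  Al2O3: 96.12·0.9960 + 1289·0.003000 + 344.6·0.1970 = 167.5 t (target 167.5 t)
Glass-mass bookkeeping: batch total minus LOI = 2000 t (summing oxide targets gives 2000 t; with the basis standing at 2000 t — any gap is answer rounding).
Batch grand total — Σ batch = 2008 t; LOI removed, Σ of batch·LOI: 7.953 t; the yield ratio, glass ÷ batch: 99.60%.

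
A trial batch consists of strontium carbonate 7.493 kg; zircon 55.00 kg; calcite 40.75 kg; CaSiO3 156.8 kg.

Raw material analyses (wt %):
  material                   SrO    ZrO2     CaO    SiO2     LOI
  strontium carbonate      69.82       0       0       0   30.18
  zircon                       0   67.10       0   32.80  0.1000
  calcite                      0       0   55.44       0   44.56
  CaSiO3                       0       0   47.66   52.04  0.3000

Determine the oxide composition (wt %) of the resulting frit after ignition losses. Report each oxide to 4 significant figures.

Glass mass = 239.1 kg (batch 260.0 − LOI 20.94).
Composition: SrO 2.188%, ZrO2 15.44%, CaO 40.70%, SiO2 41.67%

Every computation maintains full precision in every operation — working values are printed (rounded to 4 significant figures) as written. Each reported number receives exactly one rounding. The derived quantities, including ignition loss, net glass mass, totals, the yield, four oxide percentages, are recomputed from the batch weights per 239.1 kg of glass in full precision precisely as stated by the problem or answer text.
Per-oxide mass from batch:
  SrO: 7.493·0.6982 = 5.232 kg
  ZrO2: 55.00·0.6710 = 36.91 kg
  CaO: 40.75·0.5544 + 156.8·0.4766 = 97.32 kg
  SiO2: 55.00·0.3280 + 156.8·0.5204 = 99.64 kg
LOI: 7.493·0.3018 + 55.00·0.001000 + 40.75·0.4456 + 156.8·0.003000 = 20.94 kg
Glass mass = batch − LOI = 260.0 − 20.94 = 239.1 kg (= Σ oxide masses)
each oxide over glass, ×100, is wt %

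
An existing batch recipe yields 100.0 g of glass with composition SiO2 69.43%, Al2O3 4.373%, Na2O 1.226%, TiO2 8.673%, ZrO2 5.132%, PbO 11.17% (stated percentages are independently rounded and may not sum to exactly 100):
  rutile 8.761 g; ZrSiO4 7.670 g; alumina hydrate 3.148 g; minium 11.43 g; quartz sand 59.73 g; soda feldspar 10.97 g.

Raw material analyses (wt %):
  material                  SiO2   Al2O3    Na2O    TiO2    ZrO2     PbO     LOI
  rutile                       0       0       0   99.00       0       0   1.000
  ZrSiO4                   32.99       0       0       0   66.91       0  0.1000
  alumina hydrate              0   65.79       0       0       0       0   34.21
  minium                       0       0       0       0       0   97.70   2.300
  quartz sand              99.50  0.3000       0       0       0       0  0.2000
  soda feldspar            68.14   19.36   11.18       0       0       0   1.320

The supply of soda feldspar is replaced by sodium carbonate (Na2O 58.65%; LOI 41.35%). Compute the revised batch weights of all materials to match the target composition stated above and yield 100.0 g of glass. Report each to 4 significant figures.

Each numeric step runs at exact precision at each step. Values along the way are printed, rounded to four significant digits, in the working — every reported figure is rounded only once. The derived quantities (glass mass, totals, yield, the six compositions, LOI) are rebuilt starting from the weights per 100.0 g of glass in exact precision as written in the problem or the answer.
The oxide mass targets at 100.0 g glass:
  SiO2: 69.43% × 100.0 = 69.43 g
  Al2O3: 4.373% × 100.0 = 4.373 g
  Na2O: 1.226% × 100.0 = 1.226 g
  TiO2: 8.673% × 100.0 = 8.673 g
  ZrO2: 5.132% × 100.0 = 5.132 g
  PbO: 11.17% × 100.0 = 11.17 g
Per-oxide balance check applying the batch weights above, at the basis given (each sum matches its target mass given rounding of the digits):
  SiO2: 7.670·0.3299 + 67.24·0.9950 = 69.43 g (target 69.43 g)
  Al2O3: 6.340·0.6579 + 67.24·0.003000 = 4.373 g (target 4.373 g)
  Na2O: 2.090·0.5865 = 1.226 g (target 1.226 g)
  TiO2: 8.761·0.9900 = 8.673 g (target 8.673 g)
  ZrO2: 7.670·0.6691 = 5.132 g (target 5.132 g)
  PbO: 11.43·0.9770 = 11.17 g (target 11.17 g)
Auditing the glass mass value: net batch after ignition = 100.0 g (the Σ of target masses is 100.0 g; the stated basis being 100.0 g — deltas are rounding alone).
Summing the batch: Σ batch = 103.5 g; the LOI term Σ batch·LOI equals 3.526 g; the yield ratio, glass ÷ batch: 96.59%.

Revised batch per 100.0 g glass:
  rutile: 8.761 g
  ZrSiO4: 7.670 g
  alumina hydrate: 6.340 g
  minium: 11.43 g
  quartz sand: 67.24 g
  sodium carbonate: 2.090 g
Total batch = 103.5 g; LOI loss = 3.526 g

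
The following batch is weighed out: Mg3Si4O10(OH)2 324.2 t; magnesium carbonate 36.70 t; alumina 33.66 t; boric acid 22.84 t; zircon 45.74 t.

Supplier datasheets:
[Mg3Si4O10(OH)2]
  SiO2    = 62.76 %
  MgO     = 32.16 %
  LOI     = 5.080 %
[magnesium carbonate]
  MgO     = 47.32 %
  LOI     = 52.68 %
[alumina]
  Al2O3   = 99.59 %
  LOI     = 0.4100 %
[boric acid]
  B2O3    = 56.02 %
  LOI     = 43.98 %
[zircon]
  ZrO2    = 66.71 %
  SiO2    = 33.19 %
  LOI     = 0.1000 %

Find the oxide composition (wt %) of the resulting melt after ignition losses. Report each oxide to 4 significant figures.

Glass mass = 417.1 t (batch 463.1 − LOI 46.03).
Composition: B2O3 3.068%, ZrO2 7.315%, SiO2 52.42%, MgO 29.16%, Al2O3 8.037%

Full float precision is kept through every step. Working values are displayed (rounded to four significant digits) in the working; every reported result is rounded a single time. All derived quantities (glass mass, yield, ignition loss, the five compositions, totals) are recomputed at full float precision using the weight values on 417.1 t of glass, as quoted within either problem or answer.
Oxide masses out of the charge:
  B2O3: 22.84·0.5602 = 12.79 t
  ZrO2: 45.74·0.6671 = 30.51 t
  SiO2: 324.2·0.6276 + 45.74·0.3319 = 218.6 t
  MgO: 324.2·0.3216 + 36.70·0.4732 = 121.6 t
  Al2O3: 33.66·0.9959 = 33.52 t
LOI: 324.2·0.05080 + 36.70·0.5268 + 33.66·0.004100 + 22.84·0.4398 + 45.74·0.001000 = 46.03 t
Glass = total batch minus LOI = 463.1 − 46.03 = 417.1 t (equal to the oxide-mass sum)
wt % = 100 × oxide mass / glass mass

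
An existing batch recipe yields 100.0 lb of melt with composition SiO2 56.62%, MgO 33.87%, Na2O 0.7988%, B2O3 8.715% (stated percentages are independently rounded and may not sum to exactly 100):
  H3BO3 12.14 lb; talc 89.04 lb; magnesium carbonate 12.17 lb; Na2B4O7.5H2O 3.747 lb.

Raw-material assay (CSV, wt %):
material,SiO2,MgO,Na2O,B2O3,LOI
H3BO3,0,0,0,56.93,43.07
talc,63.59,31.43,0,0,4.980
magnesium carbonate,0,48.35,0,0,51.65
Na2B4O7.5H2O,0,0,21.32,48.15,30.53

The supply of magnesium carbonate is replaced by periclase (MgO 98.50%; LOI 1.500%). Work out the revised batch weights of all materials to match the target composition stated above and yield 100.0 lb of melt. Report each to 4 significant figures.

Revised batch per 100.0 lb melt:
  H3BO3: 12.14 lb
  talc: 89.04 lb
  periclase: 5.975 lb
  Na2B4O7.5H2O: 3.747 lb
Total batch = 110.9 lb; LOI loss = 10.90 lb

Working values are printed, rounded to 4 significant digits, across the worked steps; every computation runs at exact precision through every step. A single rounding yields every reported figure. All derived quantities are rebuilt in full precision (the yield, net glass mass, four oxide percentages, LOI, totals) from the batch weights on 100.0 lb of glass as written in either problem or answer.
Oxide mass targets, per 100.0 lb melt:
  SiO2: 56.62% × 100.0 = 56.62 lb
  MgO: 33.87% × 100.0 = 33.87 lb
  Na2O: 0.7988% × 100.0 = 0.7988 lb
  B2O3: 8.715% × 100.0 = 8.715 lb
Checking each oxide sum given the weights on record, relative to the basis at hand (sums match the target masses within answer rounding):
  SiO2: 89.04·0.6359 = 56.62 lb (target 56.62 lb)
  MgO: 89.04·0.3143 + 5.975·0.9850 = 33.87 lb (target 33.87 lb)
  Na2O: 3.747·0.2132 = 0.7989 lb (target 0.7988 lb)
  B2O3: 12.14·0.5693 + 3.747·0.4815 = 8.715 lb (target 8.715 lb)
Glass-mass sanity pass: batch total minus LOI = 100.0 lb (the targets, summed, come to 100.0 lb; the stated basis being 100.0 lb — a pure rounding effect).
Whole-batch sum: Σ batch = 110.9 lb; ignition loss, Σ(batch × LOI) = 10.90 lb; yield = glass ÷ total batch = 90.17%.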